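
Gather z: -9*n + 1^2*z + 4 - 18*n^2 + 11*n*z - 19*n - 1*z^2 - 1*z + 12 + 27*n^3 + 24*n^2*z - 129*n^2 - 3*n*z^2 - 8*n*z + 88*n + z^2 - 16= 27*n^3 - 147*n^2 - 3*n*z^2 + 60*n + z*(24*n^2 + 3*n)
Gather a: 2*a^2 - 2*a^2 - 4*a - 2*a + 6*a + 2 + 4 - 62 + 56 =0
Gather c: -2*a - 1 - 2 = -2*a - 3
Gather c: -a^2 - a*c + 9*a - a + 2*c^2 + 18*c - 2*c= -a^2 + 8*a + 2*c^2 + c*(16 - a)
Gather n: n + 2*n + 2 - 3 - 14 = 3*n - 15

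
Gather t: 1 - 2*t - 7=-2*t - 6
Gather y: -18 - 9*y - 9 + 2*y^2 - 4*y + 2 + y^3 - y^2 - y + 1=y^3 + y^2 - 14*y - 24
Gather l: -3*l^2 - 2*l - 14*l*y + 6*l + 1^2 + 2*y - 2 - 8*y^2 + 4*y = -3*l^2 + l*(4 - 14*y) - 8*y^2 + 6*y - 1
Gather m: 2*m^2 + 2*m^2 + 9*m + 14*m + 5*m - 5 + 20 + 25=4*m^2 + 28*m + 40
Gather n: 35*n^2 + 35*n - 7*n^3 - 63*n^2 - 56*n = -7*n^3 - 28*n^2 - 21*n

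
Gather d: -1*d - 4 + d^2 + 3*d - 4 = d^2 + 2*d - 8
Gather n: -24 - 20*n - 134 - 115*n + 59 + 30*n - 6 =-105*n - 105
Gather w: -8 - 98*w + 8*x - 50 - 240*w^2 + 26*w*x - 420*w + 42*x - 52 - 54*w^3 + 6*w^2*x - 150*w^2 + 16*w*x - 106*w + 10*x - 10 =-54*w^3 + w^2*(6*x - 390) + w*(42*x - 624) + 60*x - 120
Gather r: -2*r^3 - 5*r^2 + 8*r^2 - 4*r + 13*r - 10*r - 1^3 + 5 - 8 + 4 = -2*r^3 + 3*r^2 - r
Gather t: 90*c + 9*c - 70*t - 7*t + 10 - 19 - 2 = 99*c - 77*t - 11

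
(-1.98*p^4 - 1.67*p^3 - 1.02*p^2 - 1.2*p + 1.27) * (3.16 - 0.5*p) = 0.99*p^5 - 5.4218*p^4 - 4.7672*p^3 - 2.6232*p^2 - 4.427*p + 4.0132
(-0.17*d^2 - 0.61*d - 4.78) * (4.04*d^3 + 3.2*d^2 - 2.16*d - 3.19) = -0.6868*d^5 - 3.0084*d^4 - 20.896*d^3 - 13.4361*d^2 + 12.2707*d + 15.2482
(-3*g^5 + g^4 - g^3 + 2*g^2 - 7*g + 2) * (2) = -6*g^5 + 2*g^4 - 2*g^3 + 4*g^2 - 14*g + 4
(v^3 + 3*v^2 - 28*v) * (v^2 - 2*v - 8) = v^5 + v^4 - 42*v^3 + 32*v^2 + 224*v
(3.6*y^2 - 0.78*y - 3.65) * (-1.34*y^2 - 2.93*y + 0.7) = -4.824*y^4 - 9.5028*y^3 + 9.6964*y^2 + 10.1485*y - 2.555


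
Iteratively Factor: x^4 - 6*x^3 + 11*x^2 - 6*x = (x)*(x^3 - 6*x^2 + 11*x - 6) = x*(x - 2)*(x^2 - 4*x + 3) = x*(x - 2)*(x - 1)*(x - 3)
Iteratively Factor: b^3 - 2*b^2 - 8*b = (b + 2)*(b^2 - 4*b) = b*(b + 2)*(b - 4)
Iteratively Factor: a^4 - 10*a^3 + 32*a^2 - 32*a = (a - 4)*(a^3 - 6*a^2 + 8*a) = a*(a - 4)*(a^2 - 6*a + 8) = a*(a - 4)*(a - 2)*(a - 4)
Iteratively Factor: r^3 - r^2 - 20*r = (r)*(r^2 - r - 20) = r*(r + 4)*(r - 5)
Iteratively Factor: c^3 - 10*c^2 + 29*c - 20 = (c - 1)*(c^2 - 9*c + 20) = (c - 4)*(c - 1)*(c - 5)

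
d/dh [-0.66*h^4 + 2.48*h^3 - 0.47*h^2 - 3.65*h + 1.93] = -2.64*h^3 + 7.44*h^2 - 0.94*h - 3.65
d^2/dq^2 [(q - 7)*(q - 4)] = 2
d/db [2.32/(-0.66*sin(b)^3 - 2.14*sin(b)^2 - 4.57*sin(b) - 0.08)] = (4.5936*sin(b)^2 + 9.9296*sin(b) + 10.6024)*cos(b)/(0.66*sin(b)^3 + 2.14*sin(b)^2 + 4.57*sin(b) + 0.08)^2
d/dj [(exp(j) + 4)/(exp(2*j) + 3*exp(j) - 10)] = (-(exp(j) + 4)*(2*exp(j) + 3) + exp(2*j) + 3*exp(j) - 10)*exp(j)/(exp(2*j) + 3*exp(j) - 10)^2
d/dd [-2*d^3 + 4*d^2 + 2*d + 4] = -6*d^2 + 8*d + 2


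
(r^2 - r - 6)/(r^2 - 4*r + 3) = (r + 2)/(r - 1)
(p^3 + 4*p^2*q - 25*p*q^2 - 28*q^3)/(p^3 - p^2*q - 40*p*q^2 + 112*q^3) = (p + q)/(p - 4*q)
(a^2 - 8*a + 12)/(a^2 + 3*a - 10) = (a - 6)/(a + 5)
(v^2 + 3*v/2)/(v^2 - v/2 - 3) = v/(v - 2)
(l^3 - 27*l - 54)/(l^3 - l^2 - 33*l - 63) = (l - 6)/(l - 7)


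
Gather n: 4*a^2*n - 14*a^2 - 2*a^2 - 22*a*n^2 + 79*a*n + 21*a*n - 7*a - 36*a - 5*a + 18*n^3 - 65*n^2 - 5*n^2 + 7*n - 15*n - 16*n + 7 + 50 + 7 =-16*a^2 - 48*a + 18*n^3 + n^2*(-22*a - 70) + n*(4*a^2 + 100*a - 24) + 64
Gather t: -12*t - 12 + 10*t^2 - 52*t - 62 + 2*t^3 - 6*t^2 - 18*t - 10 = 2*t^3 + 4*t^2 - 82*t - 84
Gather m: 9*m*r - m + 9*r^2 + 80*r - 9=m*(9*r - 1) + 9*r^2 + 80*r - 9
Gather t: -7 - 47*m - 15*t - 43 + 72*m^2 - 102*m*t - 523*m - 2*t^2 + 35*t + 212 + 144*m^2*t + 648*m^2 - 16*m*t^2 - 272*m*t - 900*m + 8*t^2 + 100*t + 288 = 720*m^2 - 1470*m + t^2*(6 - 16*m) + t*(144*m^2 - 374*m + 120) + 450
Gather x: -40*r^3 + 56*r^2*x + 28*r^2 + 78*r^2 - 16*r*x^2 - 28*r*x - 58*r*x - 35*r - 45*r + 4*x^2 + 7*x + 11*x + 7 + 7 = -40*r^3 + 106*r^2 - 80*r + x^2*(4 - 16*r) + x*(56*r^2 - 86*r + 18) + 14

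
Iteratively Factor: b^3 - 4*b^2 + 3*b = (b)*(b^2 - 4*b + 3) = b*(b - 1)*(b - 3)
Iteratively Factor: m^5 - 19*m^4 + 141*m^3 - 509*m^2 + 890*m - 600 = (m - 5)*(m^4 - 14*m^3 + 71*m^2 - 154*m + 120) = (m - 5)^2*(m^3 - 9*m^2 + 26*m - 24) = (m - 5)^2*(m - 3)*(m^2 - 6*m + 8) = (m - 5)^2*(m - 3)*(m - 2)*(m - 4)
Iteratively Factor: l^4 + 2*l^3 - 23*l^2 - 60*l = (l - 5)*(l^3 + 7*l^2 + 12*l) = (l - 5)*(l + 4)*(l^2 + 3*l) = l*(l - 5)*(l + 4)*(l + 3)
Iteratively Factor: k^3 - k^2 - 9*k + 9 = (k - 3)*(k^2 + 2*k - 3) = (k - 3)*(k - 1)*(k + 3)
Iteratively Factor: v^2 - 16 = (v - 4)*(v + 4)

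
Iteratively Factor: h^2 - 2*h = (h)*(h - 2)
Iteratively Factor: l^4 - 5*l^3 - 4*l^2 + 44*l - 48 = (l - 4)*(l^3 - l^2 - 8*l + 12) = (l - 4)*(l - 2)*(l^2 + l - 6) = (l - 4)*(l - 2)*(l + 3)*(l - 2)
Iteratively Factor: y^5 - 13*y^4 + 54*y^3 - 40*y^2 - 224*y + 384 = (y - 4)*(y^4 - 9*y^3 + 18*y^2 + 32*y - 96) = (y - 4)*(y - 3)*(y^3 - 6*y^2 + 32) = (y - 4)^2*(y - 3)*(y^2 - 2*y - 8) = (y - 4)^2*(y - 3)*(y + 2)*(y - 4)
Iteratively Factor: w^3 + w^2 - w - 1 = (w + 1)*(w^2 - 1) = (w - 1)*(w + 1)*(w + 1)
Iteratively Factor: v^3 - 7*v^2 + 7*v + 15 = (v - 5)*(v^2 - 2*v - 3) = (v - 5)*(v - 3)*(v + 1)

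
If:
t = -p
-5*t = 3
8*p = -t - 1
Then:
No Solution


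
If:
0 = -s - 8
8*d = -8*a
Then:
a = -d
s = -8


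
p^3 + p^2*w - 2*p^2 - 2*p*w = p*(p - 2)*(p + w)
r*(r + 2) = r^2 + 2*r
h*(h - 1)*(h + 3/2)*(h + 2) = h^4 + 5*h^3/2 - h^2/2 - 3*h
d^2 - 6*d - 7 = (d - 7)*(d + 1)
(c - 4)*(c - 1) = c^2 - 5*c + 4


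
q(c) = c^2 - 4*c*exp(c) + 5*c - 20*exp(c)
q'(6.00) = -19347.58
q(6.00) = -17684.87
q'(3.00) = -712.08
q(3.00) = -618.74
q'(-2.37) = -1.10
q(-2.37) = -7.22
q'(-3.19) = -1.84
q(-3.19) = -6.07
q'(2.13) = -264.39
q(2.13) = -224.81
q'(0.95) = -64.98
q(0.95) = -55.89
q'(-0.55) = -8.68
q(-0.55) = -12.72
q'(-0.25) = -13.41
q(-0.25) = -15.98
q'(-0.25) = -13.41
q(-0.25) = -15.98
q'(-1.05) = -4.03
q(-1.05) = -9.68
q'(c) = -4*c*exp(c) + 2*c - 24*exp(c) + 5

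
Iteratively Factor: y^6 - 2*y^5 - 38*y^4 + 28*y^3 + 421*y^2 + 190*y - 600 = (y + 3)*(y^5 - 5*y^4 - 23*y^3 + 97*y^2 + 130*y - 200) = (y - 5)*(y + 3)*(y^4 - 23*y^2 - 18*y + 40) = (y - 5)^2*(y + 3)*(y^3 + 5*y^2 + 2*y - 8) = (y - 5)^2*(y - 1)*(y + 3)*(y^2 + 6*y + 8) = (y - 5)^2*(y - 1)*(y + 2)*(y + 3)*(y + 4)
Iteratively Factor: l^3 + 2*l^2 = (l + 2)*(l^2) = l*(l + 2)*(l)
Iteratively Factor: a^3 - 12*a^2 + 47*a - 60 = (a - 3)*(a^2 - 9*a + 20) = (a - 4)*(a - 3)*(a - 5)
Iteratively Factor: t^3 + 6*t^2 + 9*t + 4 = (t + 4)*(t^2 + 2*t + 1) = (t + 1)*(t + 4)*(t + 1)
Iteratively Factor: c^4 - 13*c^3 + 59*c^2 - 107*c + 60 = (c - 3)*(c^3 - 10*c^2 + 29*c - 20) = (c - 4)*(c - 3)*(c^2 - 6*c + 5) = (c - 4)*(c - 3)*(c - 1)*(c - 5)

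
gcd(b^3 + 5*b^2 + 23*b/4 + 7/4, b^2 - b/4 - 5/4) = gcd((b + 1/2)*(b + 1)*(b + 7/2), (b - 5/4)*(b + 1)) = b + 1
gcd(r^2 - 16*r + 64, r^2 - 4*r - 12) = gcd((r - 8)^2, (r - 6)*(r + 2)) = 1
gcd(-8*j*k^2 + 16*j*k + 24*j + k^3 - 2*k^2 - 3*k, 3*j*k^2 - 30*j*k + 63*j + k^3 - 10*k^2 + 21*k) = k - 3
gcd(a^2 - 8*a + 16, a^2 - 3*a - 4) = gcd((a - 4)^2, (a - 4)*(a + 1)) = a - 4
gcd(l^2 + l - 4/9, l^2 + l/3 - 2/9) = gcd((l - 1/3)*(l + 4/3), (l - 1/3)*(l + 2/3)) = l - 1/3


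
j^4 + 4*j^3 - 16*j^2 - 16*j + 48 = (j - 2)^2*(j + 2)*(j + 6)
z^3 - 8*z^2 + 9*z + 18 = (z - 6)*(z - 3)*(z + 1)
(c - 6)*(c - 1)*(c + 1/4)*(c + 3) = c^4 - 15*c^3/4 - 16*c^2 + 57*c/4 + 9/2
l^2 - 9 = (l - 3)*(l + 3)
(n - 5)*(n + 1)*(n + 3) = n^3 - n^2 - 17*n - 15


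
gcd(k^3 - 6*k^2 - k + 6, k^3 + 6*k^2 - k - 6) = k^2 - 1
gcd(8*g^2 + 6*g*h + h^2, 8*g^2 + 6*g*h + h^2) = 8*g^2 + 6*g*h + h^2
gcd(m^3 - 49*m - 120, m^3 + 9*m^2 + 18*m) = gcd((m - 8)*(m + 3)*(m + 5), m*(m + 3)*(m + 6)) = m + 3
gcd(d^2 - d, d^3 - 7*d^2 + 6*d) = d^2 - d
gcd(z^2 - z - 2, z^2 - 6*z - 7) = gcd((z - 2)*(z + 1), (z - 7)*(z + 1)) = z + 1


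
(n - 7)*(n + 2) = n^2 - 5*n - 14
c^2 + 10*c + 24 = (c + 4)*(c + 6)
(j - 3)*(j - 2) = j^2 - 5*j + 6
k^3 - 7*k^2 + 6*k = k*(k - 6)*(k - 1)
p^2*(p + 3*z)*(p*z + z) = p^4*z + 3*p^3*z^2 + p^3*z + 3*p^2*z^2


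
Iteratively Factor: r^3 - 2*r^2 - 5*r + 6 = (r - 1)*(r^2 - r - 6) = (r - 3)*(r - 1)*(r + 2)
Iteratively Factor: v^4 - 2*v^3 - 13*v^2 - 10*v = (v + 1)*(v^3 - 3*v^2 - 10*v) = v*(v + 1)*(v^2 - 3*v - 10) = v*(v - 5)*(v + 1)*(v + 2)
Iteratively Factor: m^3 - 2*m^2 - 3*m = (m)*(m^2 - 2*m - 3) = m*(m + 1)*(m - 3)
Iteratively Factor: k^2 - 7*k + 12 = (k - 4)*(k - 3)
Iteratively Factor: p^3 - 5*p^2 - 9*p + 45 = (p - 5)*(p^2 - 9) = (p - 5)*(p - 3)*(p + 3)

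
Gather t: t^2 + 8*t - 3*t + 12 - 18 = t^2 + 5*t - 6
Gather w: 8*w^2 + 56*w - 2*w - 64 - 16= 8*w^2 + 54*w - 80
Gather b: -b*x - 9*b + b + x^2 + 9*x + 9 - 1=b*(-x - 8) + x^2 + 9*x + 8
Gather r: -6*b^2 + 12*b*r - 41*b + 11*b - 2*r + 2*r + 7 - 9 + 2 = -6*b^2 + 12*b*r - 30*b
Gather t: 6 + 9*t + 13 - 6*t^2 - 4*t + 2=-6*t^2 + 5*t + 21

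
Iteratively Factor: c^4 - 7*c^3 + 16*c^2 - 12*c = (c - 3)*(c^3 - 4*c^2 + 4*c) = (c - 3)*(c - 2)*(c^2 - 2*c) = (c - 3)*(c - 2)^2*(c)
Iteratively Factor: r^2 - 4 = (r + 2)*(r - 2)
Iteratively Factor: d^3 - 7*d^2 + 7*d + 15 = (d + 1)*(d^2 - 8*d + 15) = (d - 5)*(d + 1)*(d - 3)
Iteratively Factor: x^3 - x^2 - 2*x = (x)*(x^2 - x - 2) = x*(x - 2)*(x + 1)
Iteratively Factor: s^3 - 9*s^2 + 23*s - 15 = (s - 3)*(s^2 - 6*s + 5) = (s - 3)*(s - 1)*(s - 5)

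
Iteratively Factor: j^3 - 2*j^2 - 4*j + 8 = (j - 2)*(j^2 - 4) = (j - 2)^2*(j + 2)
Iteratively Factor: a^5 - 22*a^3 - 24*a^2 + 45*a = (a - 5)*(a^4 + 5*a^3 + 3*a^2 - 9*a) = (a - 5)*(a - 1)*(a^3 + 6*a^2 + 9*a) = (a - 5)*(a - 1)*(a + 3)*(a^2 + 3*a) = a*(a - 5)*(a - 1)*(a + 3)*(a + 3)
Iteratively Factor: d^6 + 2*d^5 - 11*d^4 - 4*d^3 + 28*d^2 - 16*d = (d - 1)*(d^5 + 3*d^4 - 8*d^3 - 12*d^2 + 16*d) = (d - 2)*(d - 1)*(d^4 + 5*d^3 + 2*d^2 - 8*d) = (d - 2)*(d - 1)*(d + 4)*(d^3 + d^2 - 2*d) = (d - 2)*(d - 1)^2*(d + 4)*(d^2 + 2*d) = (d - 2)*(d - 1)^2*(d + 2)*(d + 4)*(d)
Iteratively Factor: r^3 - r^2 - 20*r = (r + 4)*(r^2 - 5*r) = r*(r + 4)*(r - 5)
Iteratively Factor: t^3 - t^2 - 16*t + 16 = (t + 4)*(t^2 - 5*t + 4) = (t - 4)*(t + 4)*(t - 1)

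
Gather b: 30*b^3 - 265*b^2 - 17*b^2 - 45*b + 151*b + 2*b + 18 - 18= 30*b^3 - 282*b^2 + 108*b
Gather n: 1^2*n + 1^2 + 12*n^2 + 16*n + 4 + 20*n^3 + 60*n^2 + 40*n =20*n^3 + 72*n^2 + 57*n + 5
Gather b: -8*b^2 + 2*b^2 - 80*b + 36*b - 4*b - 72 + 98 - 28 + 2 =-6*b^2 - 48*b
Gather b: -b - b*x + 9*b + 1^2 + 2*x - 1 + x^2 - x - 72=b*(8 - x) + x^2 + x - 72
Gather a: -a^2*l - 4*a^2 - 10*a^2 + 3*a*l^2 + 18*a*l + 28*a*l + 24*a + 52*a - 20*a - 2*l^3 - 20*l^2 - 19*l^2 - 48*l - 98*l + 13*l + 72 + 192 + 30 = a^2*(-l - 14) + a*(3*l^2 + 46*l + 56) - 2*l^3 - 39*l^2 - 133*l + 294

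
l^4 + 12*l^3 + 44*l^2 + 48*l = l*(l + 2)*(l + 4)*(l + 6)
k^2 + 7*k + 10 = (k + 2)*(k + 5)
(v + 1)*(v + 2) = v^2 + 3*v + 2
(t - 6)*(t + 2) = t^2 - 4*t - 12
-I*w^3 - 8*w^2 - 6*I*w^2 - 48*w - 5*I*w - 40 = (w + 5)*(w - 8*I)*(-I*w - I)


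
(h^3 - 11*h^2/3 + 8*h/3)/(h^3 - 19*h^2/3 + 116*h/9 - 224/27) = 9*h*(h - 1)/(9*h^2 - 33*h + 28)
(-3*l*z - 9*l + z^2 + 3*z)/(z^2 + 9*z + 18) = (-3*l + z)/(z + 6)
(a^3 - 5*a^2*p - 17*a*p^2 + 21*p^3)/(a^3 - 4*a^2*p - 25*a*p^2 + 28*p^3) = (a + 3*p)/(a + 4*p)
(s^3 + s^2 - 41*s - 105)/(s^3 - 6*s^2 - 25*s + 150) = (s^2 - 4*s - 21)/(s^2 - 11*s + 30)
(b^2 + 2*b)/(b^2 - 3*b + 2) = b*(b + 2)/(b^2 - 3*b + 2)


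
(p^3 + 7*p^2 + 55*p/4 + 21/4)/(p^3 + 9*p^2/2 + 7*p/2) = (2*p^2 + 7*p + 3)/(2*p*(p + 1))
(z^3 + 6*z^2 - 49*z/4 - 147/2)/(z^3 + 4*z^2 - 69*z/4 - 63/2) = (2*z + 7)/(2*z + 3)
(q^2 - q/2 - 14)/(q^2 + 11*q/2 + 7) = (q - 4)/(q + 2)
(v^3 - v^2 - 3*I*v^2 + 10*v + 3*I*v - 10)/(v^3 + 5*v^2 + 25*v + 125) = (v^2 + v*(-1 + 2*I) - 2*I)/(v^2 + 5*v*(1 + I) + 25*I)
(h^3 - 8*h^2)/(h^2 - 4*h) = h*(h - 8)/(h - 4)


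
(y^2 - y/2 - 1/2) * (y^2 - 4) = y^4 - y^3/2 - 9*y^2/2 + 2*y + 2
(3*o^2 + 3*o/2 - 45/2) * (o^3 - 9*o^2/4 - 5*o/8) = 3*o^5 - 21*o^4/4 - 111*o^3/4 + 795*o^2/16 + 225*o/16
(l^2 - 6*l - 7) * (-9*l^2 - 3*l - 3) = -9*l^4 + 51*l^3 + 78*l^2 + 39*l + 21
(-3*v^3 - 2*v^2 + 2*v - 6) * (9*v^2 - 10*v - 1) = -27*v^5 + 12*v^4 + 41*v^3 - 72*v^2 + 58*v + 6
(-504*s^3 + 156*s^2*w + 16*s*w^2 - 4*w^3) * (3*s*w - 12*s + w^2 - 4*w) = -1512*s^4*w + 6048*s^4 - 36*s^3*w^2 + 144*s^3*w + 204*s^2*w^3 - 816*s^2*w^2 + 4*s*w^4 - 16*s*w^3 - 4*w^5 + 16*w^4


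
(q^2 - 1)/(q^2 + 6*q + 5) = (q - 1)/(q + 5)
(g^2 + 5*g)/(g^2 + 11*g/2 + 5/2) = 2*g/(2*g + 1)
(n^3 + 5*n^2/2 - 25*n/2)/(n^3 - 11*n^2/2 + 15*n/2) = (n + 5)/(n - 3)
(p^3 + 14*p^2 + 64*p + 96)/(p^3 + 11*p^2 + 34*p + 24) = (p + 4)/(p + 1)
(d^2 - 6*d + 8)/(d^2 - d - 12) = (d - 2)/(d + 3)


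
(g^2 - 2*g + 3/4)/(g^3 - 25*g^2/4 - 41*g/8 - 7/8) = 2*(-4*g^2 + 8*g - 3)/(-8*g^3 + 50*g^2 + 41*g + 7)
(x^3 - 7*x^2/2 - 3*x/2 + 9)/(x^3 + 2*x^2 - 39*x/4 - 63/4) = 2*(x - 2)/(2*x + 7)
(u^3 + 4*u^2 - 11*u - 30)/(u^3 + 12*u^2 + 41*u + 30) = (u^2 - u - 6)/(u^2 + 7*u + 6)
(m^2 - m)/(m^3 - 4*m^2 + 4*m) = (m - 1)/(m^2 - 4*m + 4)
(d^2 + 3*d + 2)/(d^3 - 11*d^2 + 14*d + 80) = (d + 1)/(d^2 - 13*d + 40)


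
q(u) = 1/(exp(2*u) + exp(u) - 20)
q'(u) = (-2*exp(2*u) - exp(u))/(exp(2*u) + exp(u) - 20)^2 = (-2*exp(u) - 1)*exp(u)/(exp(2*u) + exp(u) - 20)^2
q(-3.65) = -0.05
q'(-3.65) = -0.00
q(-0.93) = -0.05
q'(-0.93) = -0.00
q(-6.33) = -0.05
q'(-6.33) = -0.00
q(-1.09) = -0.05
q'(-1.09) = -0.00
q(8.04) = 0.00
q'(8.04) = -0.00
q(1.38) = -4.44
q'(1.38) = -701.12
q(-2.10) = -0.05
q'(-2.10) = -0.00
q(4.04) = 0.00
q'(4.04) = -0.00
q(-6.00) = -0.05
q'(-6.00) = 0.00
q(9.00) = 0.00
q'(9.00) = 0.00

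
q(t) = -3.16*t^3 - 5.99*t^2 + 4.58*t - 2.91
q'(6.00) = -408.58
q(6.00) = -873.63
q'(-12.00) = -1216.78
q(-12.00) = 4540.05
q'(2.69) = -96.24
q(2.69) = -95.44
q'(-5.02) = -174.18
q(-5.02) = 222.91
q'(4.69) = -260.13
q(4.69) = -439.18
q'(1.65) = -41.00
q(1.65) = -25.86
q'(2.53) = -86.41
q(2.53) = -80.84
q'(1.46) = -33.12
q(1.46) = -18.83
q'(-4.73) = -150.85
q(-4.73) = 175.82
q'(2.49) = -84.03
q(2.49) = -77.43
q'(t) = -9.48*t^2 - 11.98*t + 4.58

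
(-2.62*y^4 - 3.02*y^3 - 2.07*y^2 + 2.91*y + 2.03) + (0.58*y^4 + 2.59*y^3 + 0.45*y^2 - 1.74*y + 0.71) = -2.04*y^4 - 0.43*y^3 - 1.62*y^2 + 1.17*y + 2.74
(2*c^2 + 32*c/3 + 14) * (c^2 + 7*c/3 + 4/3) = 2*c^4 + 46*c^3/3 + 374*c^2/9 + 422*c/9 + 56/3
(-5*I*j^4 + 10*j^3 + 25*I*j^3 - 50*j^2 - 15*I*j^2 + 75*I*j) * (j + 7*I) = -5*I*j^5 + 45*j^4 + 25*I*j^4 - 225*j^3 + 55*I*j^3 + 105*j^2 - 275*I*j^2 - 525*j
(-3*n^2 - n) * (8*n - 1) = -24*n^3 - 5*n^2 + n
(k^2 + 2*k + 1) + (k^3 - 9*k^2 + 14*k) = k^3 - 8*k^2 + 16*k + 1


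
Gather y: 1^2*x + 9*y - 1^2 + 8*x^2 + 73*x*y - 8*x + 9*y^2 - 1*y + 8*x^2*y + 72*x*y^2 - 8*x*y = 8*x^2 - 7*x + y^2*(72*x + 9) + y*(8*x^2 + 65*x + 8) - 1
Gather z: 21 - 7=14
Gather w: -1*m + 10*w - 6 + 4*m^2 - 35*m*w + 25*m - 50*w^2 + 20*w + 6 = 4*m^2 + 24*m - 50*w^2 + w*(30 - 35*m)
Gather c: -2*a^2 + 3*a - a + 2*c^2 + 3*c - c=-2*a^2 + 2*a + 2*c^2 + 2*c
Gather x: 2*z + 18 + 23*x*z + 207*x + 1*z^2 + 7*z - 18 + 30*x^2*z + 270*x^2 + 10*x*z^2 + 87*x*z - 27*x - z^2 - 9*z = x^2*(30*z + 270) + x*(10*z^2 + 110*z + 180)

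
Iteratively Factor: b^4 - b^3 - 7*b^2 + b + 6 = (b - 1)*(b^3 - 7*b - 6) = (b - 1)*(b + 1)*(b^2 - b - 6) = (b - 3)*(b - 1)*(b + 1)*(b + 2)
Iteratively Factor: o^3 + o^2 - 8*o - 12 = (o + 2)*(o^2 - o - 6) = (o - 3)*(o + 2)*(o + 2)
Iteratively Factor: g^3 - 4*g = (g + 2)*(g^2 - 2*g) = (g - 2)*(g + 2)*(g)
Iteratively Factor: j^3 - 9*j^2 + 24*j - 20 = (j - 2)*(j^2 - 7*j + 10) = (j - 5)*(j - 2)*(j - 2)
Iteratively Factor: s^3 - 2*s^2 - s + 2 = (s + 1)*(s^2 - 3*s + 2) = (s - 2)*(s + 1)*(s - 1)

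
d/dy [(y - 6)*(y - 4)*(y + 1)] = 3*y^2 - 18*y + 14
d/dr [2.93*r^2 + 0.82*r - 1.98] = 5.86*r + 0.82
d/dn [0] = 0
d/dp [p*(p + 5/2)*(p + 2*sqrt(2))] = 3*p^2 + 5*p + 4*sqrt(2)*p + 5*sqrt(2)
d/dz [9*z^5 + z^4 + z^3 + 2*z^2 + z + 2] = 45*z^4 + 4*z^3 + 3*z^2 + 4*z + 1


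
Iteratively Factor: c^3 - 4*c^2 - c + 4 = (c - 4)*(c^2 - 1) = (c - 4)*(c + 1)*(c - 1)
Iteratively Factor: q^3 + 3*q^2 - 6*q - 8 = (q + 1)*(q^2 + 2*q - 8) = (q + 1)*(q + 4)*(q - 2)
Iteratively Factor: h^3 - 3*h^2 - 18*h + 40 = (h - 5)*(h^2 + 2*h - 8) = (h - 5)*(h + 4)*(h - 2)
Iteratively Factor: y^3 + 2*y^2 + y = (y + 1)*(y^2 + y) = y*(y + 1)*(y + 1)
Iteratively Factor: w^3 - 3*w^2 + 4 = (w - 2)*(w^2 - w - 2) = (w - 2)*(w + 1)*(w - 2)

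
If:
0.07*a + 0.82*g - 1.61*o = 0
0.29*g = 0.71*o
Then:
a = -5.67980295566502*o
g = 2.44827586206897*o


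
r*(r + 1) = r^2 + r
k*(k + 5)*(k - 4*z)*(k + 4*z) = k^4 + 5*k^3 - 16*k^2*z^2 - 80*k*z^2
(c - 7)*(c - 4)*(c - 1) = c^3 - 12*c^2 + 39*c - 28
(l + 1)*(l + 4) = l^2 + 5*l + 4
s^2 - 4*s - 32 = (s - 8)*(s + 4)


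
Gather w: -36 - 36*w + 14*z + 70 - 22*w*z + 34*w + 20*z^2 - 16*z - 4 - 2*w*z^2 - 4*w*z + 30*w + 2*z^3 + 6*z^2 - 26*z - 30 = w*(-2*z^2 - 26*z + 28) + 2*z^3 + 26*z^2 - 28*z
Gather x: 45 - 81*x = 45 - 81*x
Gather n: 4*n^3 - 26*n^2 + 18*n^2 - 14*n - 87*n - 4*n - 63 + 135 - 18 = 4*n^3 - 8*n^2 - 105*n + 54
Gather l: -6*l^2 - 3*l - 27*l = -6*l^2 - 30*l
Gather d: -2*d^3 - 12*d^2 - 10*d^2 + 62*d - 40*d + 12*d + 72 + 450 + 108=-2*d^3 - 22*d^2 + 34*d + 630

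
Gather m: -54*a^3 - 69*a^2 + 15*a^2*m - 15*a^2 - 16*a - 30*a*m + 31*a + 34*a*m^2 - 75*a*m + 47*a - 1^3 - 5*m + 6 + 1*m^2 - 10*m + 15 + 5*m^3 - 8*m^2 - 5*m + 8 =-54*a^3 - 84*a^2 + 62*a + 5*m^3 + m^2*(34*a - 7) + m*(15*a^2 - 105*a - 20) + 28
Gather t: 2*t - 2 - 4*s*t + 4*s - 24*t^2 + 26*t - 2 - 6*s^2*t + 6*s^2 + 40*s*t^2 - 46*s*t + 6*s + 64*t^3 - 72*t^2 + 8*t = 6*s^2 + 10*s + 64*t^3 + t^2*(40*s - 96) + t*(-6*s^2 - 50*s + 36) - 4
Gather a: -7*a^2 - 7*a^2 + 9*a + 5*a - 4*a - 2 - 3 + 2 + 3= -14*a^2 + 10*a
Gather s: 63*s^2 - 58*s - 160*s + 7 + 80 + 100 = 63*s^2 - 218*s + 187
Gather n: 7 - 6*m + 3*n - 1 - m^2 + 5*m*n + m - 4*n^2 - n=-m^2 - 5*m - 4*n^2 + n*(5*m + 2) + 6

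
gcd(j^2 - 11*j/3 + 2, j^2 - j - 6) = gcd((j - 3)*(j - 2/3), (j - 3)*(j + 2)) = j - 3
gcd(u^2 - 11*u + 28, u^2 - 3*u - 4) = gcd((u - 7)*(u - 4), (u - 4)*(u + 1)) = u - 4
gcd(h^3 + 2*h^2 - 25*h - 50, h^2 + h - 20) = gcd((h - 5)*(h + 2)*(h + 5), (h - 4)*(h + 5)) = h + 5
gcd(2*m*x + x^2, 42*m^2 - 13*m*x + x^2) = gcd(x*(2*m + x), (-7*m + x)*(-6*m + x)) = 1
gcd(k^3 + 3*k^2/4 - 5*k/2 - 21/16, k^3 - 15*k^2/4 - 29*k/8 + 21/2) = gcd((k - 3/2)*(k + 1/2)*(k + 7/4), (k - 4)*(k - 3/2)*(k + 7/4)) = k^2 + k/4 - 21/8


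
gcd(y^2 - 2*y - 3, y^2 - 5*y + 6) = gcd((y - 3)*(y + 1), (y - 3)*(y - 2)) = y - 3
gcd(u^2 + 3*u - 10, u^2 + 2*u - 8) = u - 2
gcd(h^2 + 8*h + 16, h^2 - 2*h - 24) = h + 4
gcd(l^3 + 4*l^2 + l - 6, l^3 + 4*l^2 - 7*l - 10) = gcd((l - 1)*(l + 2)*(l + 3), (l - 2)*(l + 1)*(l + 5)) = 1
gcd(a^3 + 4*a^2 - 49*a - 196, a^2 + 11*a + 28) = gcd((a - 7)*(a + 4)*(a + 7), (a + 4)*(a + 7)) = a^2 + 11*a + 28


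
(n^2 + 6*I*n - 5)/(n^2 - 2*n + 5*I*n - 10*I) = (n + I)/(n - 2)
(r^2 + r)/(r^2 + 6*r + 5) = r/(r + 5)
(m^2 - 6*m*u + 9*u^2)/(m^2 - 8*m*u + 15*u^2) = (-m + 3*u)/(-m + 5*u)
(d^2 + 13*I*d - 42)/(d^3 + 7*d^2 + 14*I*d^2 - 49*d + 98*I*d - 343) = (d + 6*I)/(d^2 + 7*d*(1 + I) + 49*I)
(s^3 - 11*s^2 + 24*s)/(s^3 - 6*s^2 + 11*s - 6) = s*(s - 8)/(s^2 - 3*s + 2)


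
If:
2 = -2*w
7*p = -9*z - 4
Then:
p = -9*z/7 - 4/7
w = -1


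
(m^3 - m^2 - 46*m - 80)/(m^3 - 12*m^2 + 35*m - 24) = (m^2 + 7*m + 10)/(m^2 - 4*m + 3)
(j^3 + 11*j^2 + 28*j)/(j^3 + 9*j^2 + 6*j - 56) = j/(j - 2)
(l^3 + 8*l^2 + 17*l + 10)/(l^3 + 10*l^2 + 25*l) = (l^2 + 3*l + 2)/(l*(l + 5))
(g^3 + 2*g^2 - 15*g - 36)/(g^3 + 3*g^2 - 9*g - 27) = (g - 4)/(g - 3)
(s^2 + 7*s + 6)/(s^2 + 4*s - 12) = (s + 1)/(s - 2)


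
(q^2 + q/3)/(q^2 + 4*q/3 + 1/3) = q/(q + 1)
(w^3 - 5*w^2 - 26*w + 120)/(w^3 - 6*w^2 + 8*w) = (w^2 - w - 30)/(w*(w - 2))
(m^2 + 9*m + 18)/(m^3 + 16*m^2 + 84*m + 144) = (m + 3)/(m^2 + 10*m + 24)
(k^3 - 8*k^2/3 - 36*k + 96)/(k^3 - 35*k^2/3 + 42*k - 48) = (k + 6)/(k - 3)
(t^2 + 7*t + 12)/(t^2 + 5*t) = (t^2 + 7*t + 12)/(t*(t + 5))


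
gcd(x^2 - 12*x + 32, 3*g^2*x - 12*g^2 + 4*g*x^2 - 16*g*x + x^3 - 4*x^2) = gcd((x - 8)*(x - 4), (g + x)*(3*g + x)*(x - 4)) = x - 4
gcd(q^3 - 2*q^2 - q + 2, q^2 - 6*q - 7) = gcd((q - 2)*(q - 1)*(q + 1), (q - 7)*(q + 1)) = q + 1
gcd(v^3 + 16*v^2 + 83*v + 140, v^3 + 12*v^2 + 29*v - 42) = v + 7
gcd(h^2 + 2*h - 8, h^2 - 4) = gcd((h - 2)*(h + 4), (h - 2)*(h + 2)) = h - 2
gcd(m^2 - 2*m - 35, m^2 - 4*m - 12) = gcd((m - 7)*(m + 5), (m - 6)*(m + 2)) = 1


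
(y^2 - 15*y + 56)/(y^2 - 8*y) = (y - 7)/y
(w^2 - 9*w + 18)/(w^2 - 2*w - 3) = (w - 6)/(w + 1)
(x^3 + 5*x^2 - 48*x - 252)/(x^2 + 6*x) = x - 1 - 42/x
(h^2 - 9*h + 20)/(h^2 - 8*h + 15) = (h - 4)/(h - 3)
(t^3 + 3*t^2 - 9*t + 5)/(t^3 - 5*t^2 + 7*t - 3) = (t + 5)/(t - 3)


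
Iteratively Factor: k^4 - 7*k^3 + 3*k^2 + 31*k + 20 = (k + 1)*(k^3 - 8*k^2 + 11*k + 20) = (k - 5)*(k + 1)*(k^2 - 3*k - 4) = (k - 5)*(k + 1)^2*(k - 4)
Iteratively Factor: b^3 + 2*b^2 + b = (b + 1)*(b^2 + b) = (b + 1)^2*(b)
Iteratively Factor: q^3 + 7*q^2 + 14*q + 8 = (q + 2)*(q^2 + 5*q + 4) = (q + 2)*(q + 4)*(q + 1)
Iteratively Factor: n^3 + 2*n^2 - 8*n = (n - 2)*(n^2 + 4*n) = n*(n - 2)*(n + 4)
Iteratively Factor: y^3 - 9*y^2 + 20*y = (y - 5)*(y^2 - 4*y) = y*(y - 5)*(y - 4)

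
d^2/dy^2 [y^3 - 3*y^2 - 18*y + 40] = 6*y - 6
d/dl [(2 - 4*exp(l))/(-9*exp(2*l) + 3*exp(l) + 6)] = 2*(-6*exp(2*l) + 6*exp(l) - 5)*exp(l)/(3*(9*exp(4*l) - 6*exp(3*l) - 11*exp(2*l) + 4*exp(l) + 4))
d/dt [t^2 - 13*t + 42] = 2*t - 13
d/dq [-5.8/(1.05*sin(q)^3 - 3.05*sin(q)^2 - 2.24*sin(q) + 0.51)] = (18.27*sin(q)^2 - 35.38*sin(q) - 12.992)*cos(q)/(1.05*sin(q)^3 - 3.05*sin(q)^2 - 2.24*sin(q) + 0.51)^2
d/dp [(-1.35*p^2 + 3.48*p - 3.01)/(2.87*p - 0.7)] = (-3.8745*p^2 + 1.89*p + 6.2027)/(8.2369*p^2 - 4.018*p + 0.49)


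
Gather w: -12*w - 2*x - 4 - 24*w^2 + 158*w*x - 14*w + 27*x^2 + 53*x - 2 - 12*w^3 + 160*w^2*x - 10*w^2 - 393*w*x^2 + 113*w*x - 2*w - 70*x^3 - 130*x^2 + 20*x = -12*w^3 + w^2*(160*x - 34) + w*(-393*x^2 + 271*x - 28) - 70*x^3 - 103*x^2 + 71*x - 6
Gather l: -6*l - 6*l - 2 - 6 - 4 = -12*l - 12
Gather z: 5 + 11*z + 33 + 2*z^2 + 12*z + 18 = 2*z^2 + 23*z + 56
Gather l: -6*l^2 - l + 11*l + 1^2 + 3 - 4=-6*l^2 + 10*l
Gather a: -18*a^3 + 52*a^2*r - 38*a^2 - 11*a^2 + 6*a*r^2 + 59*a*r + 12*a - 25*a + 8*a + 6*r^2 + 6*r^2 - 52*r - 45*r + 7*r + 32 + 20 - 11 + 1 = -18*a^3 + a^2*(52*r - 49) + a*(6*r^2 + 59*r - 5) + 12*r^2 - 90*r + 42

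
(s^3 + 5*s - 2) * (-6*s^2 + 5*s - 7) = -6*s^5 + 5*s^4 - 37*s^3 + 37*s^2 - 45*s + 14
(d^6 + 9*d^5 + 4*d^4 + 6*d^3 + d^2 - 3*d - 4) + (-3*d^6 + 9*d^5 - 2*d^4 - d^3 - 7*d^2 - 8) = -2*d^6 + 18*d^5 + 2*d^4 + 5*d^3 - 6*d^2 - 3*d - 12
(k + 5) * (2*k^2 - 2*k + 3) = 2*k^3 + 8*k^2 - 7*k + 15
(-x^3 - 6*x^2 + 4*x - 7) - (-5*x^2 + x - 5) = -x^3 - x^2 + 3*x - 2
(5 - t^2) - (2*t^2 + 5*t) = -3*t^2 - 5*t + 5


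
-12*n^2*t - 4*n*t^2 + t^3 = t*(-6*n + t)*(2*n + t)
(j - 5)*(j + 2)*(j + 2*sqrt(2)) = j^3 - 3*j^2 + 2*sqrt(2)*j^2 - 10*j - 6*sqrt(2)*j - 20*sqrt(2)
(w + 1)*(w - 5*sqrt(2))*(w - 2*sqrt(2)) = w^3 - 7*sqrt(2)*w^2 + w^2 - 7*sqrt(2)*w + 20*w + 20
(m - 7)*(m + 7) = m^2 - 49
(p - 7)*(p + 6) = p^2 - p - 42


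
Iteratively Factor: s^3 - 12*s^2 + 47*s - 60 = (s - 3)*(s^2 - 9*s + 20) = (s - 5)*(s - 3)*(s - 4)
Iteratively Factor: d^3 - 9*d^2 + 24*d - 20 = (d - 2)*(d^2 - 7*d + 10) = (d - 5)*(d - 2)*(d - 2)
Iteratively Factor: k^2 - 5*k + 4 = (k - 1)*(k - 4)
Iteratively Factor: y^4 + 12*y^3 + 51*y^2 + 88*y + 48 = (y + 1)*(y^3 + 11*y^2 + 40*y + 48) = (y + 1)*(y + 4)*(y^2 + 7*y + 12) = (y + 1)*(y + 3)*(y + 4)*(y + 4)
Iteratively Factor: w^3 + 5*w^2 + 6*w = (w + 3)*(w^2 + 2*w) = w*(w + 3)*(w + 2)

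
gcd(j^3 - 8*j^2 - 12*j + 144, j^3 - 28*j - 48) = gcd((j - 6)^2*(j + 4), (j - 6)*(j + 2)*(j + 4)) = j^2 - 2*j - 24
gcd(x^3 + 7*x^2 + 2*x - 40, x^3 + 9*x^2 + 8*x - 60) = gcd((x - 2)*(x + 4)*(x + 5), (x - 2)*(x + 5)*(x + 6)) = x^2 + 3*x - 10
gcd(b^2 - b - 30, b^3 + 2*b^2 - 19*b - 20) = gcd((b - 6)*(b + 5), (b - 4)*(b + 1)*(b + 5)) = b + 5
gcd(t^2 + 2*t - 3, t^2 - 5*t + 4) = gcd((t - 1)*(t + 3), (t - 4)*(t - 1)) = t - 1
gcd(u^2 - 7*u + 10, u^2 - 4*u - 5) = u - 5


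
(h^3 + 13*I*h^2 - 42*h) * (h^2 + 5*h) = h^5 + 5*h^4 + 13*I*h^4 - 42*h^3 + 65*I*h^3 - 210*h^2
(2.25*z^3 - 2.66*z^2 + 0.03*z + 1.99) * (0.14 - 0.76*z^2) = -1.71*z^5 + 2.0216*z^4 + 0.2922*z^3 - 1.8848*z^2 + 0.0042*z + 0.2786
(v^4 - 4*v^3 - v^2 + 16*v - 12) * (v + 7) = v^5 + 3*v^4 - 29*v^3 + 9*v^2 + 100*v - 84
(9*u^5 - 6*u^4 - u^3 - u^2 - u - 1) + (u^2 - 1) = 9*u^5 - 6*u^4 - u^3 - u - 2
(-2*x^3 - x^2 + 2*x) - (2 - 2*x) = -2*x^3 - x^2 + 4*x - 2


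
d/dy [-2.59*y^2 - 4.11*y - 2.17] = -5.18*y - 4.11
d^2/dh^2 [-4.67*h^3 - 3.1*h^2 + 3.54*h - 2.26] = -28.02*h - 6.2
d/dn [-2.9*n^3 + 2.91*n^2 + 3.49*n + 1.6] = -8.7*n^2 + 5.82*n + 3.49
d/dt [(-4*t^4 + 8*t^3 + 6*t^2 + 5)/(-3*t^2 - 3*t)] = (8*t^5 + 4*t^4 - 16*t^3 - 6*t^2 + 10*t + 5)/(3*t^2*(t^2 + 2*t + 1))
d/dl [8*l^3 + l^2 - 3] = 2*l*(12*l + 1)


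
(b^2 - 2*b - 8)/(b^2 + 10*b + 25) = (b^2 - 2*b - 8)/(b^2 + 10*b + 25)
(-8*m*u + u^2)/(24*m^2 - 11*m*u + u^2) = u/(-3*m + u)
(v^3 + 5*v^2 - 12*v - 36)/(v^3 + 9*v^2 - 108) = (v + 2)/(v + 6)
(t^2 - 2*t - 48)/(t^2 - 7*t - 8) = (t + 6)/(t + 1)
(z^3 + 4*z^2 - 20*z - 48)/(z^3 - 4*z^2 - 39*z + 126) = (z^2 - 2*z - 8)/(z^2 - 10*z + 21)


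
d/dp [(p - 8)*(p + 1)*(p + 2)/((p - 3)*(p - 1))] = (p^4 - 8*p^3 + 51*p^2 + 2*p - 130)/(p^4 - 8*p^3 + 22*p^2 - 24*p + 9)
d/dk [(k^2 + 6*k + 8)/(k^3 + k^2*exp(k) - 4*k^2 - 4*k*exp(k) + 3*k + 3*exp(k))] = (2*(k + 3)*(k^3 + k^2*exp(k) - 4*k^2 - 4*k*exp(k) + 3*k + 3*exp(k)) - (k^2 + 6*k + 8)*(k^2*exp(k) + 3*k^2 - 2*k*exp(k) - 8*k - exp(k) + 3))/(k^3 + k^2*exp(k) - 4*k^2 - 4*k*exp(k) + 3*k + 3*exp(k))^2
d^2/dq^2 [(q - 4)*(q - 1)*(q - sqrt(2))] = 6*q - 10 - 2*sqrt(2)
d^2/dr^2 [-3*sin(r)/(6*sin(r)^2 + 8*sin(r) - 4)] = 3*(9*sin(r)^5 - 12*sin(r)^4 + 18*sin(r)^3 + 8*sin(r)^2 - 32*sin(r) - 16)/(2*(3*sin(r)^2 + 4*sin(r) - 2)^3)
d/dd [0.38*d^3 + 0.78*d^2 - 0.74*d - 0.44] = 1.14*d^2 + 1.56*d - 0.74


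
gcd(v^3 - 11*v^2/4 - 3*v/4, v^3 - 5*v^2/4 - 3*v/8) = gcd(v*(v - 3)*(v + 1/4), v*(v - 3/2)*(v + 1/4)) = v^2 + v/4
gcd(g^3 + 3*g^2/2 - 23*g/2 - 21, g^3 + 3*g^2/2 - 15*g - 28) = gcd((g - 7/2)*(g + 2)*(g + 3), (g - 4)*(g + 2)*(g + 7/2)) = g + 2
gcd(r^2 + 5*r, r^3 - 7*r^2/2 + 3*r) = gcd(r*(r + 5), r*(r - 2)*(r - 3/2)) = r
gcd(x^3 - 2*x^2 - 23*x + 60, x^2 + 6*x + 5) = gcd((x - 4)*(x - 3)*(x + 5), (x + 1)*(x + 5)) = x + 5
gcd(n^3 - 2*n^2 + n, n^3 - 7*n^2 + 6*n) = n^2 - n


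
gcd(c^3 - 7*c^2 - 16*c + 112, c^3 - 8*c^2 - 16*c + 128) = c^2 - 16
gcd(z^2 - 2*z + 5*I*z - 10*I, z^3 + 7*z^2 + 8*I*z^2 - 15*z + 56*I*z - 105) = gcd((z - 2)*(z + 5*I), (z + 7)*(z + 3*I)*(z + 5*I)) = z + 5*I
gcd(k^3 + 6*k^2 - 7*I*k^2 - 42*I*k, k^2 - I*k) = k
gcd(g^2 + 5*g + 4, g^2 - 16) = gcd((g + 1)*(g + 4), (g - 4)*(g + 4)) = g + 4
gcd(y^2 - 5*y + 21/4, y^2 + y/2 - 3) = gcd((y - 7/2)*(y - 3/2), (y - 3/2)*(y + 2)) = y - 3/2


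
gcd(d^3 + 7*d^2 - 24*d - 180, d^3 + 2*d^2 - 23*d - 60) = d - 5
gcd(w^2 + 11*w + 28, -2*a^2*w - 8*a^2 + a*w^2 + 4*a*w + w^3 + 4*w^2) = w + 4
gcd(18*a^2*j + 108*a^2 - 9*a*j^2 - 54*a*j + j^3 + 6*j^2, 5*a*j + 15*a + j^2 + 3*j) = 1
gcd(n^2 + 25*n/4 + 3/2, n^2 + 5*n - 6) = n + 6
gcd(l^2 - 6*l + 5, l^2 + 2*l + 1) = 1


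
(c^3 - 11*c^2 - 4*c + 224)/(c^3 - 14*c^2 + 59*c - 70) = (c^2 - 4*c - 32)/(c^2 - 7*c + 10)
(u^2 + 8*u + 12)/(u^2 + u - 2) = (u + 6)/(u - 1)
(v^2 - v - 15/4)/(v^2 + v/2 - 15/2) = (v + 3/2)/(v + 3)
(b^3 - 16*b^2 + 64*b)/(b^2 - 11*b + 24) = b*(b - 8)/(b - 3)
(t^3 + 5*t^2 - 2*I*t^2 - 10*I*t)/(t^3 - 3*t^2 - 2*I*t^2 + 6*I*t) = (t + 5)/(t - 3)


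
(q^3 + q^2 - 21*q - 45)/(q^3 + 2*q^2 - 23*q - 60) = (q + 3)/(q + 4)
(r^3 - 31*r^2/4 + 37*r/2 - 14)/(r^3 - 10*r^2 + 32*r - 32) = (r - 7/4)/(r - 4)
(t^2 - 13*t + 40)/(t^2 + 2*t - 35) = (t - 8)/(t + 7)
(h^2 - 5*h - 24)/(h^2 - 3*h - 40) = (h + 3)/(h + 5)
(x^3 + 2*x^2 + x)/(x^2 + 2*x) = (x^2 + 2*x + 1)/(x + 2)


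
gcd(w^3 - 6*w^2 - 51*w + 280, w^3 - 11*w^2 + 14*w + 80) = w^2 - 13*w + 40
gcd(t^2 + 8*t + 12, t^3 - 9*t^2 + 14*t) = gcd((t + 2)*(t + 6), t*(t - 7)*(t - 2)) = 1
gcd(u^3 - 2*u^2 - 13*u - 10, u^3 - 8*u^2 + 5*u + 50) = u^2 - 3*u - 10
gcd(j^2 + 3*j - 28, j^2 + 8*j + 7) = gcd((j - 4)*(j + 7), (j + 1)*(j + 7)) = j + 7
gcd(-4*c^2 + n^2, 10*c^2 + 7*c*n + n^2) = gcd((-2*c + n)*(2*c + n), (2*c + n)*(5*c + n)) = 2*c + n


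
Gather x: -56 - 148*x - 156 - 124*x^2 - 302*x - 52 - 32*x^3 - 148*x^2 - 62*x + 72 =-32*x^3 - 272*x^2 - 512*x - 192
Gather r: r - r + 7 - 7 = 0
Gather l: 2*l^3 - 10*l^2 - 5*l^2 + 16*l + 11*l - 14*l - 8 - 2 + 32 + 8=2*l^3 - 15*l^2 + 13*l + 30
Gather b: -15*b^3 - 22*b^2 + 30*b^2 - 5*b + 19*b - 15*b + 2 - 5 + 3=-15*b^3 + 8*b^2 - b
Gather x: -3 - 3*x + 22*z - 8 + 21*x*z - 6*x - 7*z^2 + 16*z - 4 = x*(21*z - 9) - 7*z^2 + 38*z - 15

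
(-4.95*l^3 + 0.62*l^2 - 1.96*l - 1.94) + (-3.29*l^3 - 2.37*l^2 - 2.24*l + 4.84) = -8.24*l^3 - 1.75*l^2 - 4.2*l + 2.9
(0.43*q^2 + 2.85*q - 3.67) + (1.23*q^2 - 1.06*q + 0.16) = 1.66*q^2 + 1.79*q - 3.51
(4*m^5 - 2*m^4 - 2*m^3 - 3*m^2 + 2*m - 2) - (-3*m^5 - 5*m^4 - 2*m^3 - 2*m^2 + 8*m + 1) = 7*m^5 + 3*m^4 - m^2 - 6*m - 3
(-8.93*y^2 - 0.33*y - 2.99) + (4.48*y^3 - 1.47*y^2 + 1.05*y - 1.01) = 4.48*y^3 - 10.4*y^2 + 0.72*y - 4.0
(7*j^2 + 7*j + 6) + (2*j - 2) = 7*j^2 + 9*j + 4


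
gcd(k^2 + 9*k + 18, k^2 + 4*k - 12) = k + 6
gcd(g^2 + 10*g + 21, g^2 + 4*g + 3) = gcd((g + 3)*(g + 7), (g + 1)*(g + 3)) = g + 3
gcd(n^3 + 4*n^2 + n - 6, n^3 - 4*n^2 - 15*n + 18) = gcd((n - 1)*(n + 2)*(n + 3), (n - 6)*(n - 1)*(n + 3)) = n^2 + 2*n - 3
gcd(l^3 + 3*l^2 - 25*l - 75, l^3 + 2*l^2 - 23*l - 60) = l^2 - 2*l - 15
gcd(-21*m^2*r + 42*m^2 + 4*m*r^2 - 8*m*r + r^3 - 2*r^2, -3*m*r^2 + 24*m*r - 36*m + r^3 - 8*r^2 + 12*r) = -3*m*r + 6*m + r^2 - 2*r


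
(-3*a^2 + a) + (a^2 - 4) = -2*a^2 + a - 4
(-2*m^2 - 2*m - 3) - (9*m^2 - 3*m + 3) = -11*m^2 + m - 6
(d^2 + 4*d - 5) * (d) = d^3 + 4*d^2 - 5*d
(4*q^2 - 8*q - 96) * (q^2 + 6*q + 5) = 4*q^4 + 16*q^3 - 124*q^2 - 616*q - 480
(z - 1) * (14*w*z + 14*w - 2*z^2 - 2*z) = 14*w*z^2 - 14*w - 2*z^3 + 2*z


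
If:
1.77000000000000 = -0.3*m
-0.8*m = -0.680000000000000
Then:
No Solution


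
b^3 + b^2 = b^2*(b + 1)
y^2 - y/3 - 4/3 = (y - 4/3)*(y + 1)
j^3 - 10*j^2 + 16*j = j*(j - 8)*(j - 2)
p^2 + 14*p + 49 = (p + 7)^2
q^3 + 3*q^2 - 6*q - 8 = (q - 2)*(q + 1)*(q + 4)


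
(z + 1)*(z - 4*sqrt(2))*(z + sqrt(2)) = z^3 - 3*sqrt(2)*z^2 + z^2 - 8*z - 3*sqrt(2)*z - 8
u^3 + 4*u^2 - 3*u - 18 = (u - 2)*(u + 3)^2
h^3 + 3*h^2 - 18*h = h*(h - 3)*(h + 6)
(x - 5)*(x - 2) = x^2 - 7*x + 10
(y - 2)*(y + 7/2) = y^2 + 3*y/2 - 7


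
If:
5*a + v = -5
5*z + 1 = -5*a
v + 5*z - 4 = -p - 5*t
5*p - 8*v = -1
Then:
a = -z - 1/5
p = 8*z - 33/5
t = 73/25 - 18*z/5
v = 5*z - 4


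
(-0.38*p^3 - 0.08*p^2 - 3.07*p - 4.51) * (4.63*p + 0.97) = -1.7594*p^4 - 0.739*p^3 - 14.2917*p^2 - 23.8592*p - 4.3747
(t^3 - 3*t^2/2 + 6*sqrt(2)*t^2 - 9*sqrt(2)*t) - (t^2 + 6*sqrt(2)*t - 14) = t^3 - 5*t^2/2 + 6*sqrt(2)*t^2 - 15*sqrt(2)*t + 14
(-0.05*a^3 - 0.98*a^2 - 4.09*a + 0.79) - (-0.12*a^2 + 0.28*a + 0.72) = -0.05*a^3 - 0.86*a^2 - 4.37*a + 0.0700000000000001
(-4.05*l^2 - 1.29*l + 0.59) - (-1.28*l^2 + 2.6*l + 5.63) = -2.77*l^2 - 3.89*l - 5.04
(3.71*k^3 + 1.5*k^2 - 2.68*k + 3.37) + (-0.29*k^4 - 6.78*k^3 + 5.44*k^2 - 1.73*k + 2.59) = -0.29*k^4 - 3.07*k^3 + 6.94*k^2 - 4.41*k + 5.96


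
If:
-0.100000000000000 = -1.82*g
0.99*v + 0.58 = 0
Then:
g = 0.05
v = -0.59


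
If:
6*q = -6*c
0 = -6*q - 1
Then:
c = 1/6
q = -1/6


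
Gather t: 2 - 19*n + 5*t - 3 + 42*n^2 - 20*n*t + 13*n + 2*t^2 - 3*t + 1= 42*n^2 - 6*n + 2*t^2 + t*(2 - 20*n)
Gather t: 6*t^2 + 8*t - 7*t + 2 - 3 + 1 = 6*t^2 + t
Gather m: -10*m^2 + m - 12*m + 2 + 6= -10*m^2 - 11*m + 8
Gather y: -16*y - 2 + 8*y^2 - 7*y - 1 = 8*y^2 - 23*y - 3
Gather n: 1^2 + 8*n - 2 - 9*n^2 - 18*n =-9*n^2 - 10*n - 1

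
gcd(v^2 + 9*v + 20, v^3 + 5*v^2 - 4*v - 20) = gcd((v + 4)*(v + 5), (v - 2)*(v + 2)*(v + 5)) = v + 5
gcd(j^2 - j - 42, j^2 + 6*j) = j + 6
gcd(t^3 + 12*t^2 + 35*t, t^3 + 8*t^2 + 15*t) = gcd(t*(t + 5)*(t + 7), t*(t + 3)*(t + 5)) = t^2 + 5*t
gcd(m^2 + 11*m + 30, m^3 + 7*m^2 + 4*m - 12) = m + 6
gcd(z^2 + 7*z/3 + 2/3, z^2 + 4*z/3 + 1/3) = z + 1/3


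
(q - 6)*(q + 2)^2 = q^3 - 2*q^2 - 20*q - 24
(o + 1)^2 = o^2 + 2*o + 1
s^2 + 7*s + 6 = (s + 1)*(s + 6)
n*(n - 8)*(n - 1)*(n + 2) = n^4 - 7*n^3 - 10*n^2 + 16*n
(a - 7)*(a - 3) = a^2 - 10*a + 21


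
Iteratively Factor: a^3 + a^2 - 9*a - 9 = (a + 3)*(a^2 - 2*a - 3) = (a + 1)*(a + 3)*(a - 3)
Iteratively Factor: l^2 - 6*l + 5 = (l - 1)*(l - 5)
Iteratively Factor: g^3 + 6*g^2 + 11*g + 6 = (g + 2)*(g^2 + 4*g + 3) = (g + 1)*(g + 2)*(g + 3)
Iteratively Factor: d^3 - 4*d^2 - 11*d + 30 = (d - 5)*(d^2 + d - 6) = (d - 5)*(d + 3)*(d - 2)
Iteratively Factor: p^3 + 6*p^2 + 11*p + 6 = (p + 3)*(p^2 + 3*p + 2) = (p + 2)*(p + 3)*(p + 1)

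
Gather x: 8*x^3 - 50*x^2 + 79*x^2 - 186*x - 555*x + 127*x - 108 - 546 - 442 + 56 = 8*x^3 + 29*x^2 - 614*x - 1040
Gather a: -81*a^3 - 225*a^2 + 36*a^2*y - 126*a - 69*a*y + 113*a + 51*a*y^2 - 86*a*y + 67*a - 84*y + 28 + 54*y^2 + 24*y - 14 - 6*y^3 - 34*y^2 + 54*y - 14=-81*a^3 + a^2*(36*y - 225) + a*(51*y^2 - 155*y + 54) - 6*y^3 + 20*y^2 - 6*y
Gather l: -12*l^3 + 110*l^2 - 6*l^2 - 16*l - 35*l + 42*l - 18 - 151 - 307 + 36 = -12*l^3 + 104*l^2 - 9*l - 440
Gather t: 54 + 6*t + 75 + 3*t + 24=9*t + 153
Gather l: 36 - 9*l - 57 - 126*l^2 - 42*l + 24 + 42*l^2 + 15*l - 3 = -84*l^2 - 36*l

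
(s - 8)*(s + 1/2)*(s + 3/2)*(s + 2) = s^4 - 4*s^3 - 109*s^2/4 - 73*s/2 - 12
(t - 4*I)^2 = t^2 - 8*I*t - 16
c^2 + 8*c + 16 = (c + 4)^2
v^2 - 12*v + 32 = (v - 8)*(v - 4)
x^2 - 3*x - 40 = (x - 8)*(x + 5)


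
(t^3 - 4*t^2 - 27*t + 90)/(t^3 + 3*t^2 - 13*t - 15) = (t - 6)/(t + 1)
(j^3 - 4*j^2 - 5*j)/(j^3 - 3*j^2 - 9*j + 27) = j*(j^2 - 4*j - 5)/(j^3 - 3*j^2 - 9*j + 27)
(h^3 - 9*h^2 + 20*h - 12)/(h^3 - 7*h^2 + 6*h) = (h - 2)/h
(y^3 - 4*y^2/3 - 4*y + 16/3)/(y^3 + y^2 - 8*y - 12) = (y^2 - 10*y/3 + 8/3)/(y^2 - y - 6)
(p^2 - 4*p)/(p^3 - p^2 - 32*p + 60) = p*(p - 4)/(p^3 - p^2 - 32*p + 60)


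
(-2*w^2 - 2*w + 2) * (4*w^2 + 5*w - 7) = -8*w^4 - 18*w^3 + 12*w^2 + 24*w - 14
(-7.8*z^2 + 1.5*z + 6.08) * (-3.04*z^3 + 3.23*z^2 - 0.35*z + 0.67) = 23.712*z^5 - 29.754*z^4 - 10.9082*z^3 + 13.8874*z^2 - 1.123*z + 4.0736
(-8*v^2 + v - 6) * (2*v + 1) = -16*v^3 - 6*v^2 - 11*v - 6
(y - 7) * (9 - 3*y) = -3*y^2 + 30*y - 63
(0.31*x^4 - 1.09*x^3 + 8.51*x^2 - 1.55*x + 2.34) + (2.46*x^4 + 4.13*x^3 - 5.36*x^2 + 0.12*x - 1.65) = 2.77*x^4 + 3.04*x^3 + 3.15*x^2 - 1.43*x + 0.69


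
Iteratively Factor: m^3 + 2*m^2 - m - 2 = (m + 1)*(m^2 + m - 2) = (m - 1)*(m + 1)*(m + 2)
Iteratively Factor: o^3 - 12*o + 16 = (o - 2)*(o^2 + 2*o - 8) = (o - 2)*(o + 4)*(o - 2)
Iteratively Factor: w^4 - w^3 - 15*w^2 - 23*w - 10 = (w + 1)*(w^3 - 2*w^2 - 13*w - 10) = (w - 5)*(w + 1)*(w^2 + 3*w + 2) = (w - 5)*(w + 1)^2*(w + 2)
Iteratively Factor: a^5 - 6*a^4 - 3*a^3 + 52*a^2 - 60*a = (a + 3)*(a^4 - 9*a^3 + 24*a^2 - 20*a) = a*(a + 3)*(a^3 - 9*a^2 + 24*a - 20) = a*(a - 2)*(a + 3)*(a^2 - 7*a + 10) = a*(a - 5)*(a - 2)*(a + 3)*(a - 2)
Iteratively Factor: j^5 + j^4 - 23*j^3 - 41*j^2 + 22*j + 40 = (j + 4)*(j^4 - 3*j^3 - 11*j^2 + 3*j + 10) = (j + 2)*(j + 4)*(j^3 - 5*j^2 - j + 5) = (j - 5)*(j + 2)*(j + 4)*(j^2 - 1) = (j - 5)*(j - 1)*(j + 2)*(j + 4)*(j + 1)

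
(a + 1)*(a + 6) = a^2 + 7*a + 6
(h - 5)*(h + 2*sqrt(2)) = h^2 - 5*h + 2*sqrt(2)*h - 10*sqrt(2)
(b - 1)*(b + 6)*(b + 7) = b^3 + 12*b^2 + 29*b - 42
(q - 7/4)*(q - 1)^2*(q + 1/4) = q^4 - 7*q^3/2 + 57*q^2/16 - 5*q/8 - 7/16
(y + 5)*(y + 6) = y^2 + 11*y + 30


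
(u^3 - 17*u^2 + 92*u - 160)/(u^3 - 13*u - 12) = (u^2 - 13*u + 40)/(u^2 + 4*u + 3)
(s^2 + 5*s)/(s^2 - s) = (s + 5)/(s - 1)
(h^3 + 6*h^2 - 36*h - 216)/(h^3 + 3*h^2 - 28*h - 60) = (h^2 - 36)/(h^2 - 3*h - 10)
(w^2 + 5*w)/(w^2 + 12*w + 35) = w/(w + 7)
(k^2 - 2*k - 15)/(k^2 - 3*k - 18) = (k - 5)/(k - 6)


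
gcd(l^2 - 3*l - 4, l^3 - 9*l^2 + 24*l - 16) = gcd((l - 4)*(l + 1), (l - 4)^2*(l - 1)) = l - 4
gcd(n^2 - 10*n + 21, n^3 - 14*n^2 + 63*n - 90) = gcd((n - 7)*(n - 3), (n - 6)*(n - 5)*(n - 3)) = n - 3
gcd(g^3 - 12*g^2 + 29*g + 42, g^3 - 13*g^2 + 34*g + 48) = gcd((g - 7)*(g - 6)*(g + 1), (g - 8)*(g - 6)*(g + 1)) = g^2 - 5*g - 6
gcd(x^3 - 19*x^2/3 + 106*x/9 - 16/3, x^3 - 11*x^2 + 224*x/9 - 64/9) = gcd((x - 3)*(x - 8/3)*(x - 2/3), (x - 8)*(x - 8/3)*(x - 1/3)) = x - 8/3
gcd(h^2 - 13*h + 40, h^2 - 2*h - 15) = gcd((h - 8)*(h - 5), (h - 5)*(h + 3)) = h - 5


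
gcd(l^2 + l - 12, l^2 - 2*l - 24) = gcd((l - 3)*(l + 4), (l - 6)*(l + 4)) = l + 4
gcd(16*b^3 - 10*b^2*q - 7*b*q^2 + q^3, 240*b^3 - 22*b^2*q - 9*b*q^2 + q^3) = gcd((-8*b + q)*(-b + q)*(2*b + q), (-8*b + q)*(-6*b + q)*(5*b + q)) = -8*b + q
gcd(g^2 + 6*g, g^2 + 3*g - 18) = g + 6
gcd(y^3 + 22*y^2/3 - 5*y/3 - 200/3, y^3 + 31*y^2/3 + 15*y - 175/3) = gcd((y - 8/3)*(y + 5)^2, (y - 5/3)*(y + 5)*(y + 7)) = y + 5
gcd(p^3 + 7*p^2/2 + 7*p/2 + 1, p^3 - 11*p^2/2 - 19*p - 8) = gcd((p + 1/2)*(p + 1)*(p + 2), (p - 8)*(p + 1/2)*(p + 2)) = p^2 + 5*p/2 + 1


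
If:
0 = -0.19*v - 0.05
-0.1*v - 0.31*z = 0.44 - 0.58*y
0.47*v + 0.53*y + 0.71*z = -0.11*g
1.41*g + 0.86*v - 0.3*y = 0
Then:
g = 0.28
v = -0.26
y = 0.56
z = -0.29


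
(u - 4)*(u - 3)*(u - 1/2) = u^3 - 15*u^2/2 + 31*u/2 - 6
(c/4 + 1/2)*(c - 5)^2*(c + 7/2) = c^4/4 - 9*c^3/8 - 23*c^2/4 + 135*c/8 + 175/4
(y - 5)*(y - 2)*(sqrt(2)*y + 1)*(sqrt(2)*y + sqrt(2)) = 2*y^4 - 12*y^3 + sqrt(2)*y^3 - 6*sqrt(2)*y^2 + 6*y^2 + 3*sqrt(2)*y + 20*y + 10*sqrt(2)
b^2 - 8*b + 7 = (b - 7)*(b - 1)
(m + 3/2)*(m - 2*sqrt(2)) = m^2 - 2*sqrt(2)*m + 3*m/2 - 3*sqrt(2)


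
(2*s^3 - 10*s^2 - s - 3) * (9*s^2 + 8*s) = 18*s^5 - 74*s^4 - 89*s^3 - 35*s^2 - 24*s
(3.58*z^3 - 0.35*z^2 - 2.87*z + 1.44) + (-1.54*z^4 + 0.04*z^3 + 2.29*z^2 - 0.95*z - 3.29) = -1.54*z^4 + 3.62*z^3 + 1.94*z^2 - 3.82*z - 1.85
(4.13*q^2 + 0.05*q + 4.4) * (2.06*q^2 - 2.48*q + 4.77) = 8.5078*q^4 - 10.1394*q^3 + 28.6401*q^2 - 10.6735*q + 20.988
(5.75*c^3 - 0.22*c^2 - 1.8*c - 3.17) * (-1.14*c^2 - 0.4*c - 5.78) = -6.555*c^5 - 2.0492*c^4 - 31.095*c^3 + 5.6054*c^2 + 11.672*c + 18.3226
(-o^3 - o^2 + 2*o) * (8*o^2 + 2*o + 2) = -8*o^5 - 10*o^4 + 12*o^3 + 2*o^2 + 4*o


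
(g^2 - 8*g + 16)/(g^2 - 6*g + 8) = (g - 4)/(g - 2)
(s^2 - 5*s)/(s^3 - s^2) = (s - 5)/(s*(s - 1))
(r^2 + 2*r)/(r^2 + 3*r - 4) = r*(r + 2)/(r^2 + 3*r - 4)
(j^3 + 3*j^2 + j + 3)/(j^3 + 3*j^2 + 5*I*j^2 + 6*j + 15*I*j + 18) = (j + I)/(j + 6*I)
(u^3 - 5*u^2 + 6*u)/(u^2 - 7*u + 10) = u*(u - 3)/(u - 5)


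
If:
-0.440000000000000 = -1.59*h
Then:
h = 0.28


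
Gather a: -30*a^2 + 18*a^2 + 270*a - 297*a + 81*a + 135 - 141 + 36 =-12*a^2 + 54*a + 30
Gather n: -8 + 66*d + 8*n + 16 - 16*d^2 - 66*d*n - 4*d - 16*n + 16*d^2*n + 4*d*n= -16*d^2 + 62*d + n*(16*d^2 - 62*d - 8) + 8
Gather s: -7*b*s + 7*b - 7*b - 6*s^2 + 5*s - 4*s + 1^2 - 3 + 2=-6*s^2 + s*(1 - 7*b)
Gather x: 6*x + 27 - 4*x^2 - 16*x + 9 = -4*x^2 - 10*x + 36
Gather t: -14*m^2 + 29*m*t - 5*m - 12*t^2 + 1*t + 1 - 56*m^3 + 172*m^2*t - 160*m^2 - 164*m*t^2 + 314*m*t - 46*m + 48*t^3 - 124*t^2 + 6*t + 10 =-56*m^3 - 174*m^2 - 51*m + 48*t^3 + t^2*(-164*m - 136) + t*(172*m^2 + 343*m + 7) + 11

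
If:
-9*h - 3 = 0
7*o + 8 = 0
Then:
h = -1/3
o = -8/7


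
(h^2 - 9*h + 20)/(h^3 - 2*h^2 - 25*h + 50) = (h - 4)/(h^2 + 3*h - 10)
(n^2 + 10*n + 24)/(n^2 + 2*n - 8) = (n + 6)/(n - 2)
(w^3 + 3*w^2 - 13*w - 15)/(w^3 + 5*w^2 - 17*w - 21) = (w + 5)/(w + 7)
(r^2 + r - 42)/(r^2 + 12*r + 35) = (r - 6)/(r + 5)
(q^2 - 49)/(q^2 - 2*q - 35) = (q + 7)/(q + 5)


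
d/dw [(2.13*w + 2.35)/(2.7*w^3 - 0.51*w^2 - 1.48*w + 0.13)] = (-11.502*w^3 - 17.9487*w^2 + 2.397*w + 3.7549)/(7.29*w^6 - 2.754*w^5 - 7.7319*w^4 + 2.2116*w^3 + 2.0578*w^2 - 0.3848*w + 0.0169)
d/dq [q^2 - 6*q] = 2*q - 6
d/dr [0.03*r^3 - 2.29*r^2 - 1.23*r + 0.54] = 0.09*r^2 - 4.58*r - 1.23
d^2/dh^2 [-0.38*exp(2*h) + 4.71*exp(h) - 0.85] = (4.71 - 1.52*exp(h))*exp(h)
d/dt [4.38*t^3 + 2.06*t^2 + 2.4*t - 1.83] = 13.14*t^2 + 4.12*t + 2.4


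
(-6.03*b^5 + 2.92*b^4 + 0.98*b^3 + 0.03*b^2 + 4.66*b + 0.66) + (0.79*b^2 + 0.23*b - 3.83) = -6.03*b^5 + 2.92*b^4 + 0.98*b^3 + 0.82*b^2 + 4.89*b - 3.17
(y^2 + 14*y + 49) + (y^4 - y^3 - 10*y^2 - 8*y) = y^4 - y^3 - 9*y^2 + 6*y + 49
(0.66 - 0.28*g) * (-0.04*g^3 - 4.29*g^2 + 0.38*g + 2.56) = 0.0112*g^4 + 1.1748*g^3 - 2.9378*g^2 - 0.466*g + 1.6896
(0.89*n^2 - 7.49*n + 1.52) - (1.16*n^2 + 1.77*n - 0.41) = -0.27*n^2 - 9.26*n + 1.93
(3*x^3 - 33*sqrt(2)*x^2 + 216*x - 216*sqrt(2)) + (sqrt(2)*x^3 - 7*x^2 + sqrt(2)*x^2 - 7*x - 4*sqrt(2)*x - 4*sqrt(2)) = sqrt(2)*x^3 + 3*x^3 - 32*sqrt(2)*x^2 - 7*x^2 - 4*sqrt(2)*x + 209*x - 220*sqrt(2)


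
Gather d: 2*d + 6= 2*d + 6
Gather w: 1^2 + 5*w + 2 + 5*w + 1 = 10*w + 4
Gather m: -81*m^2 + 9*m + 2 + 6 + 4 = -81*m^2 + 9*m + 12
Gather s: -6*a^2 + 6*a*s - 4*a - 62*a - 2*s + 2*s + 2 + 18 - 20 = -6*a^2 + 6*a*s - 66*a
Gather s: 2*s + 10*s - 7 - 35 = 12*s - 42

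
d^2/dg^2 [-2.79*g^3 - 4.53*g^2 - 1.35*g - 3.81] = -16.74*g - 9.06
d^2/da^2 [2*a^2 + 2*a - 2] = 4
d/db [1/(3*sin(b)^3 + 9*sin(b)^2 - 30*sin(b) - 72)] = (-3*sin(b)^2 - 6*sin(b) + 10)*cos(b)/(3*(sin(b)^3 + 3*sin(b)^2 - 10*sin(b) - 24)^2)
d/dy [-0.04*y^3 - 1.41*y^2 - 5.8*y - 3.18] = -0.12*y^2 - 2.82*y - 5.8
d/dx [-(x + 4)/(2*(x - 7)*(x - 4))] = (x^2 + 8*x - 72)/(2*(x^4 - 22*x^3 + 177*x^2 - 616*x + 784))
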